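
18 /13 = 1.38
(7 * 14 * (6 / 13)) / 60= 49 / 65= 0.75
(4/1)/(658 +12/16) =16/2635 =0.01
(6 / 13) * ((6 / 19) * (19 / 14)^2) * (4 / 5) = 684 / 3185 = 0.21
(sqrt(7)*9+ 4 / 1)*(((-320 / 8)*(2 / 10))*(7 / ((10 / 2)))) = -504*sqrt(7) / 5 - 224 / 5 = -311.49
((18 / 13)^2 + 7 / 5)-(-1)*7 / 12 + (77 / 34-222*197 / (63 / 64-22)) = 96783378209 / 46370220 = 2087.19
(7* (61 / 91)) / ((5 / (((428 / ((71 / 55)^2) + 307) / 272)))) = 173379507 / 89124880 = 1.95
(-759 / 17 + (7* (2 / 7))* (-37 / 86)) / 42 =-16633 / 15351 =-1.08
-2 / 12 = -1 / 6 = -0.17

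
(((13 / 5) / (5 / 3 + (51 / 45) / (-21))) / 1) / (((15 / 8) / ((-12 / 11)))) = -6552 / 6985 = -0.94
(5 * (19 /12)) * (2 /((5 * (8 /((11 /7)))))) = 209 /336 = 0.62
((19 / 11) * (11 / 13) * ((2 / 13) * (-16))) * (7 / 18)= -2128 / 1521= -1.40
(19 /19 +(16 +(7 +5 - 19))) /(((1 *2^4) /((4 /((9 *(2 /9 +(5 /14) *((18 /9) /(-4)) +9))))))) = 70 /2279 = 0.03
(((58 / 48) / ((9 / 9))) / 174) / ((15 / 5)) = 1 / 432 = 0.00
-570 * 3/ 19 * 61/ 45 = -122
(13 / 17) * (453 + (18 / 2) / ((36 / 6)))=11817 / 34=347.56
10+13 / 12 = 133 / 12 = 11.08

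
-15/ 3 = -5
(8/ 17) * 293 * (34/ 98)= 2344/ 49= 47.84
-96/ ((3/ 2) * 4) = -16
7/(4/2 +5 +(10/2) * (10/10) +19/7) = 49/103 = 0.48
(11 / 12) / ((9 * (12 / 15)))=55 / 432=0.13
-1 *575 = -575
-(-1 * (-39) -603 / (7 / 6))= 3345 / 7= 477.86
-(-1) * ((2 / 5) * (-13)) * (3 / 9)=-26 / 15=-1.73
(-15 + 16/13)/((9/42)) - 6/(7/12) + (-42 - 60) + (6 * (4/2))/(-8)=-97211/546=-178.04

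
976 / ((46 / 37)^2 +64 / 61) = 20376196 / 54173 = 376.13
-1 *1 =-1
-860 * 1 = -860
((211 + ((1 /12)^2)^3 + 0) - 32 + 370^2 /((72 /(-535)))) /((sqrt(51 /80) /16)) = -3036936996863* sqrt(255) /2379456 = -20381126.95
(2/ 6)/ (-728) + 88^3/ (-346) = -744167597/ 377832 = -1969.57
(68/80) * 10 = 17/2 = 8.50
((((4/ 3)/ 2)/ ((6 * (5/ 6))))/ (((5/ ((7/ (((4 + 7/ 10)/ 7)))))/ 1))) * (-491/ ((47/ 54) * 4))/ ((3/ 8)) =-1154832/ 11045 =-104.56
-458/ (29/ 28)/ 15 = -12824/ 435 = -29.48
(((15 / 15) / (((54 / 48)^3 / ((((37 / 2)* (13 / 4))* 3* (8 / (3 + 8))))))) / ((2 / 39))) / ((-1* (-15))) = 1600768 / 13365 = 119.77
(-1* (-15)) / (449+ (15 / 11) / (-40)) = 1320 / 39509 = 0.03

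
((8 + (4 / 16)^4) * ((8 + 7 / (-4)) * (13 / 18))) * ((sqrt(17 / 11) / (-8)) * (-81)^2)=-36835.03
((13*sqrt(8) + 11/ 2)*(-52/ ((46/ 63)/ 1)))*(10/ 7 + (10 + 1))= -529308*sqrt(2)/ 23- 111969/ 23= -37414.07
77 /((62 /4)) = 154 /31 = 4.97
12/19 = 0.63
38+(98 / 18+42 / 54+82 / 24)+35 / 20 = 889 / 18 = 49.39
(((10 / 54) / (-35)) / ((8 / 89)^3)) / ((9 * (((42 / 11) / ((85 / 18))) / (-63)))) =659146015 / 10450944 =63.07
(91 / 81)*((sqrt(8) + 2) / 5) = 182 / 405 + 182*sqrt(2) / 405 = 1.08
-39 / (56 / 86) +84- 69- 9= -1509 / 28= -53.89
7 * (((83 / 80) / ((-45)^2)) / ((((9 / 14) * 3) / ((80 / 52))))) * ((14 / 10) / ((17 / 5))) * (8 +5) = 28469 / 1858950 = 0.02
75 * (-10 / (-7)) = 750 / 7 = 107.14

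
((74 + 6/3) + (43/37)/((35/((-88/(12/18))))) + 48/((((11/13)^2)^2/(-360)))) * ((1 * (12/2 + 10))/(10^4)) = -637768768696/11850059375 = -53.82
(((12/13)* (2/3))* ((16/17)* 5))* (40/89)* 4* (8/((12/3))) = 204800/19669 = 10.41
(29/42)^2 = 841/1764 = 0.48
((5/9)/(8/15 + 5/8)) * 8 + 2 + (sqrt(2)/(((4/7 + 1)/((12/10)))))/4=21 * sqrt(2)/110 + 2434/417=6.11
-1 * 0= 0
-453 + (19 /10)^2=-44939 /100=-449.39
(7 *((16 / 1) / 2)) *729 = 40824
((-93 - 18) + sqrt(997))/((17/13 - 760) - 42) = 1443/10409 - 13* sqrt(997)/10409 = 0.10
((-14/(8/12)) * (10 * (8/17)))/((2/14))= -11760/17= -691.76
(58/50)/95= 29/2375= 0.01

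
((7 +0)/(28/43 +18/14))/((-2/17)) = -35819/1166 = -30.72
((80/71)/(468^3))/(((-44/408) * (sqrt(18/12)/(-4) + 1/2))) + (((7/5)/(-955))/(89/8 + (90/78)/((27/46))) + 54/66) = 19956913686020923/24395132081001825-34 * sqrt(6)/416953251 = 0.82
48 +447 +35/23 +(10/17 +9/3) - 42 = 179121/391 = 458.11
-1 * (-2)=2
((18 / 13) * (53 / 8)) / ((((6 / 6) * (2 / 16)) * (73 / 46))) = 43884 / 949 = 46.24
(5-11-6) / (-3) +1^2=5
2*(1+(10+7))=36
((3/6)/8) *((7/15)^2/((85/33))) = 539/102000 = 0.01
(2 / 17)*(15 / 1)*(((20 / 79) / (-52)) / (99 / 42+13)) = -420 / 750737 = -0.00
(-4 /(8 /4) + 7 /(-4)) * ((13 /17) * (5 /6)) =-325 /136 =-2.39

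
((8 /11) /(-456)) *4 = -4 /627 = -0.01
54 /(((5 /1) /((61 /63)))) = 366 /35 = 10.46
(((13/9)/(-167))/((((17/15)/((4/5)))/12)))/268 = -52/190213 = -0.00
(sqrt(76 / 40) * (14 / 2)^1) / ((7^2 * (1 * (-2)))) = -sqrt(190) / 140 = -0.10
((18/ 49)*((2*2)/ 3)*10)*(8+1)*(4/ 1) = 8640/ 49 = 176.33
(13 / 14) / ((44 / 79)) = 1027 / 616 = 1.67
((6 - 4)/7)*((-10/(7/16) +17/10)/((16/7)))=-1481/560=-2.64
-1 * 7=-7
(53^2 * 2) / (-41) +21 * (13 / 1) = 5575 / 41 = 135.98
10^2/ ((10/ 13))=130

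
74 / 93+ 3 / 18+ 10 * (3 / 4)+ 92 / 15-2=5857 / 465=12.60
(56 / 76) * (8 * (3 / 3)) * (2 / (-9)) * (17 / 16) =-238 / 171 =-1.39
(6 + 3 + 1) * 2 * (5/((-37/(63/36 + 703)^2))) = -198669025/148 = -1342358.28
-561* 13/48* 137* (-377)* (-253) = -1985397244.19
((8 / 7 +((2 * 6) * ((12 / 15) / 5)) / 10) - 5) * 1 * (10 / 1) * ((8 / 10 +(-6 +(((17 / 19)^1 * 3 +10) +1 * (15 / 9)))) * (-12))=66910848 / 16625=4024.71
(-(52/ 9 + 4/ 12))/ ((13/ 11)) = -605/ 117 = -5.17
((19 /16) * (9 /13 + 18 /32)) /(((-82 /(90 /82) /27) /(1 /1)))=-6025185 /11188736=-0.54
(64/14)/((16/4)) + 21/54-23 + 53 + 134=20857/126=165.53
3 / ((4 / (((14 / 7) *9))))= 27 / 2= 13.50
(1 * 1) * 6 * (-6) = -36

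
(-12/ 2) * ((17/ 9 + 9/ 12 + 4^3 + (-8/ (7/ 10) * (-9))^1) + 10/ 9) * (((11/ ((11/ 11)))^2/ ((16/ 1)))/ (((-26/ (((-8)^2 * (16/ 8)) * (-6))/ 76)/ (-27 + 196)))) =-20558908656/ 7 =-2936986950.86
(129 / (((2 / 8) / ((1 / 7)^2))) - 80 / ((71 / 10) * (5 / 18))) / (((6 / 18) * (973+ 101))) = -52242 / 622741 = -0.08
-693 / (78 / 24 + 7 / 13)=-182.92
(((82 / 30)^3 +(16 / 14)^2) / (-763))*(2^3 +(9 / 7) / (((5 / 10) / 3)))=-79048838 / 176653575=-0.45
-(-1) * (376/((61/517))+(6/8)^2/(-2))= 6219995/1952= 3186.47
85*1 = 85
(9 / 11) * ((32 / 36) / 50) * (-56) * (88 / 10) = -896 / 125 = -7.17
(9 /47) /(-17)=-9 /799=-0.01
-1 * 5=-5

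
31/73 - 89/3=-6404/219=-29.24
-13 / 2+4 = -5 / 2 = -2.50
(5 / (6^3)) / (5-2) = 5 / 648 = 0.01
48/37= 1.30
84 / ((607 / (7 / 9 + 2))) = 700 / 1821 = 0.38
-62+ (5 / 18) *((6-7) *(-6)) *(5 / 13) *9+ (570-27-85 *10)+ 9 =-4605 / 13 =-354.23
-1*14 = -14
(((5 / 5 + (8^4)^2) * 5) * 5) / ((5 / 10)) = 838860850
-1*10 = -10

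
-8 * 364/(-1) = 2912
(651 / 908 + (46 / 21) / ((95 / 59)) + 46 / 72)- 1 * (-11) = 18634829 / 1358595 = 13.72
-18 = -18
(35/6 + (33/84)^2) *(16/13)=14083/1911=7.37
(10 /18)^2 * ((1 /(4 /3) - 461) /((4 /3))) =-106.54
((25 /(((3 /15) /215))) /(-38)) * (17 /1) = -456875 /38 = -12023.03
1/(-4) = -1/4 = -0.25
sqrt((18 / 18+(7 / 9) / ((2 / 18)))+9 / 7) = sqrt(455) / 7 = 3.05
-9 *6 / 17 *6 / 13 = -324 / 221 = -1.47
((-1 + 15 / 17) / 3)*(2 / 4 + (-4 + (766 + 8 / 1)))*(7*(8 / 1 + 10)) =-64722 / 17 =-3807.18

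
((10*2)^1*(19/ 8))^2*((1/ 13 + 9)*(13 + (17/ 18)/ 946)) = 117879847975/ 442728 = 266257.95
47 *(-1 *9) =-423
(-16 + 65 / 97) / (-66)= 1487 / 6402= 0.23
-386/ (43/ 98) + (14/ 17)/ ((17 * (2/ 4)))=-10931088/ 12427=-879.62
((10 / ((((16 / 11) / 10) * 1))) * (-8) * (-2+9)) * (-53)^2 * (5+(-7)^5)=181707749300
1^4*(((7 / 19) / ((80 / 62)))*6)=651 / 380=1.71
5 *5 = 25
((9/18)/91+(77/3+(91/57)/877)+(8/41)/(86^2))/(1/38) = 5902541124631/6050088863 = 975.61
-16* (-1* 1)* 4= 64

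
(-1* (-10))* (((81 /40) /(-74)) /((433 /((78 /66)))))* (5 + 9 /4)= -0.01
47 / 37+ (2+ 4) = 269 / 37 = 7.27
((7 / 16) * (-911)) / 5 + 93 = 13.29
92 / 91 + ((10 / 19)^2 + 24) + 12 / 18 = 2557910 / 98553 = 25.95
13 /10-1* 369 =-3677 /10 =-367.70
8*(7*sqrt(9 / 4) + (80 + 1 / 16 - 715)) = -9991 / 2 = -4995.50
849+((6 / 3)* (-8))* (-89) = 2273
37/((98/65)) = 2405/98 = 24.54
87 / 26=3.35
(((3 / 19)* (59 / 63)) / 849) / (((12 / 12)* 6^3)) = 59 / 73170216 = 0.00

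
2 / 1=2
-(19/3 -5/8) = -137/24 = -5.71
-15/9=-5/3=-1.67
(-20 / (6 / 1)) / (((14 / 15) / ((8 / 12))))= -50 / 21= -2.38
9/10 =0.90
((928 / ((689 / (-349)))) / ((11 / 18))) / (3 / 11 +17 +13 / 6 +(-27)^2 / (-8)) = 139912704 / 13039325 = 10.73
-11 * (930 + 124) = -11594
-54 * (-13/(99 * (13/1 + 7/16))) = 1248/2365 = 0.53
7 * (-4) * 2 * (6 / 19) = -336 / 19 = -17.68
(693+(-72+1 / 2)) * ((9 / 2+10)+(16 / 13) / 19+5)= 12013595 / 988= 12159.51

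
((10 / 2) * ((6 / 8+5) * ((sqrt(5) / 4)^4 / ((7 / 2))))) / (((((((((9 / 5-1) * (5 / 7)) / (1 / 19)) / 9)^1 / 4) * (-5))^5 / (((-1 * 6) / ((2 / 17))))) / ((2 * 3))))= 498912027831 / 15847033600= 31.48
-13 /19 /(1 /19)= -13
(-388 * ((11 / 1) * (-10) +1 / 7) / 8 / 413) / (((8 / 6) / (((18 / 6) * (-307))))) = -206100459 / 23128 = -8911.30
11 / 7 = 1.57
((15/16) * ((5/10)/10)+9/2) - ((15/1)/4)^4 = -49461/256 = -193.21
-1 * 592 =-592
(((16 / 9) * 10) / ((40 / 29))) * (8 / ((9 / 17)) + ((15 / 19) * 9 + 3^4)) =2047400 / 1539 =1330.34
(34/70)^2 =289/1225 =0.24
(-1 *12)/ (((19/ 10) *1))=-120/ 19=-6.32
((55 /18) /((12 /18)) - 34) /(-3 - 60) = 353 /756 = 0.47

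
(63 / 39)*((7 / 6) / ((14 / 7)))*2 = 49 / 26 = 1.88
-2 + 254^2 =64514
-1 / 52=-0.02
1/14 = 0.07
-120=-120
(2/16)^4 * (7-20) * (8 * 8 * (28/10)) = -91/160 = -0.57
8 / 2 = 4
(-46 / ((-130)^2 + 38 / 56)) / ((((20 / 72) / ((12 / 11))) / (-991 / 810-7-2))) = 42663712 / 390405675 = 0.11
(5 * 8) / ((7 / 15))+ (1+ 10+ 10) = 747 / 7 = 106.71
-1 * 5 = -5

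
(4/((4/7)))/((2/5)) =35/2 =17.50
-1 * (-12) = 12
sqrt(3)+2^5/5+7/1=sqrt(3)+67/5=15.13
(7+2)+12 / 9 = 31 / 3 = 10.33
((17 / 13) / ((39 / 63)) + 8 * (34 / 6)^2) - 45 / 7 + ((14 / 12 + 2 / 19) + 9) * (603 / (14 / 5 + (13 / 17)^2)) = 61506886303 / 29534778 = 2082.52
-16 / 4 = -4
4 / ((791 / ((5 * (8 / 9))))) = 160 / 7119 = 0.02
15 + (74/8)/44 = 2677/176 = 15.21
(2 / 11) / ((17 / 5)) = 0.05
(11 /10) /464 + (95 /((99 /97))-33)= 27599809 /459360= 60.08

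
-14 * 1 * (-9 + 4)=70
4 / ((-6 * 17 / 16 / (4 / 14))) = -64 / 357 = -0.18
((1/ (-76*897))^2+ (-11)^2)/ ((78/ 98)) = 27554562571585/ 181249441776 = 152.03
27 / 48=9 / 16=0.56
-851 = -851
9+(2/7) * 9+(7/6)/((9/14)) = 2530/189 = 13.39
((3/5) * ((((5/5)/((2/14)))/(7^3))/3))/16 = 1/3920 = 0.00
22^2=484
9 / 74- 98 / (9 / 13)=-94195 / 666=-141.43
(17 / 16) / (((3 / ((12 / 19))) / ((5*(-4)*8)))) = -680 / 19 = -35.79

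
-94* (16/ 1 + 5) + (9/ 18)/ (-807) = -1974.00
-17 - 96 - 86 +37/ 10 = -1953/ 10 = -195.30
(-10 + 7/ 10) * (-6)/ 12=4.65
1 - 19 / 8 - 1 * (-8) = 53 / 8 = 6.62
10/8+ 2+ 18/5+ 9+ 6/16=649/40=16.22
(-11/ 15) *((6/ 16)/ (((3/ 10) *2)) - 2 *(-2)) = -407/ 120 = -3.39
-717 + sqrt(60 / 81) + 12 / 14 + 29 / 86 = -430915 / 602 + 2 * sqrt(15) / 9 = -714.94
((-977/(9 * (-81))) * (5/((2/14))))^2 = 2200.24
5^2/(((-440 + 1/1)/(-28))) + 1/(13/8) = 12612/5707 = 2.21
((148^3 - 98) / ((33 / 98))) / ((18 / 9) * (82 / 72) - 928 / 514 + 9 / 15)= 2449359152520 / 272833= 8977503.28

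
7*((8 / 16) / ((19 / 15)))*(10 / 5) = 105 / 19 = 5.53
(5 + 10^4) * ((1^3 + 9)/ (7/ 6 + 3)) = 24012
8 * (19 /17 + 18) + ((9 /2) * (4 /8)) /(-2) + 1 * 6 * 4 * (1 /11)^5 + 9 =3522349685 /21902936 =160.82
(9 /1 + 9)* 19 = 342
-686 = -686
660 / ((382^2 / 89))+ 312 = 11396757 / 36481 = 312.40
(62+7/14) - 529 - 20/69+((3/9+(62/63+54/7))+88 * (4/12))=-1241575/2898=-428.42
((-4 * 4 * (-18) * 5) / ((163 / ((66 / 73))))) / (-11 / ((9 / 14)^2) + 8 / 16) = -15396480 / 50344669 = -0.31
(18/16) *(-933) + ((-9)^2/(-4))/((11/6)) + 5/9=-839611/792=-1060.11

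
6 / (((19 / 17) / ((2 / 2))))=102 / 19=5.37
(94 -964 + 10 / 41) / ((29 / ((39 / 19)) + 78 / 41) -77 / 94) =-130729560 / 2286379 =-57.18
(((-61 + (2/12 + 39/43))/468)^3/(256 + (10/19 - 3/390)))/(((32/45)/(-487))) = 854939359204394825/152526973197118021632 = 0.01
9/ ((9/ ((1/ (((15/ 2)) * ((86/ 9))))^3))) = 27/ 9938375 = 0.00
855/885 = 0.97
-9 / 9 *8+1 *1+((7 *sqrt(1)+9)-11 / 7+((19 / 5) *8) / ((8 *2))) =653 / 70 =9.33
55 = 55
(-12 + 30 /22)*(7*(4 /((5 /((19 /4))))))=-15561 /55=-282.93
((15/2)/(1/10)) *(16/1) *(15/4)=4500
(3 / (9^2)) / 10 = 0.00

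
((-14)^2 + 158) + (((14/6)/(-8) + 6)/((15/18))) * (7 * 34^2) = 278921/5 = 55784.20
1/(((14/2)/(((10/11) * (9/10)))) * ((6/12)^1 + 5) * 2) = 9/847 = 0.01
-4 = -4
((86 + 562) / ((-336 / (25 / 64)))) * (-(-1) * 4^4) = -1350 / 7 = -192.86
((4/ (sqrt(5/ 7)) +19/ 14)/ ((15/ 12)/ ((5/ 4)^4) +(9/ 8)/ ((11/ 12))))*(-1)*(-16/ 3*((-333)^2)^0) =418000/ 100443 +35200*sqrt(35)/ 14349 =18.67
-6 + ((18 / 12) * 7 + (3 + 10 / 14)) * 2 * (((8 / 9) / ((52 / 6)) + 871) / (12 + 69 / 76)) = 512200774 / 267813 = 1912.53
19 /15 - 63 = -926 /15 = -61.73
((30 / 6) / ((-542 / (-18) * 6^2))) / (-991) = -5 / 1074244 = -0.00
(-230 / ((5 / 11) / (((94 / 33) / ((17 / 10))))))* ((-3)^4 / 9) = -129720 / 17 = -7630.59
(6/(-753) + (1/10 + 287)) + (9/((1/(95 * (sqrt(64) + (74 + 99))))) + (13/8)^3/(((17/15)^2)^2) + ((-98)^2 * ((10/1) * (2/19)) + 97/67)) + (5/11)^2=165155.82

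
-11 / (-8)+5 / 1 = 6.38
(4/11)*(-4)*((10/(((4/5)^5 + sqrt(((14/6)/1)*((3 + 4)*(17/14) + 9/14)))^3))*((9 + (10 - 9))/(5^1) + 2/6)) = 752278524169921875000/10090638082230449873987 - 33088477611541748046875*sqrt(3)/161450209315687197983792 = -0.28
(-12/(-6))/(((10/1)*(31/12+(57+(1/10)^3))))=600/178753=0.00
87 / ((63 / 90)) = 870 / 7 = 124.29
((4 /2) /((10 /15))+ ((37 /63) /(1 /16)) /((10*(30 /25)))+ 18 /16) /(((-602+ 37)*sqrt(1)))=-0.01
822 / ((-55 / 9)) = -134.51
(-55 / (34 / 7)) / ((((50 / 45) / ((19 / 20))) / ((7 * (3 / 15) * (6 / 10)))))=-276507 / 34000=-8.13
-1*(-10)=10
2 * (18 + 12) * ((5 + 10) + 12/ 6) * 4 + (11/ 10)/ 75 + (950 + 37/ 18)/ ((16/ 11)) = 170443903/ 36000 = 4734.55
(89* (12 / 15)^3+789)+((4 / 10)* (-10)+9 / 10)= 207867 / 250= 831.47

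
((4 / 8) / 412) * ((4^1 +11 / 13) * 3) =189 / 10712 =0.02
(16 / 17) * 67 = 63.06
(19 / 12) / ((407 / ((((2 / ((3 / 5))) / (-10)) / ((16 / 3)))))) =-19 / 78144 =-0.00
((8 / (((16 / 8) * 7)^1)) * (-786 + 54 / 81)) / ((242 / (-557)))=2624584 / 2541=1032.89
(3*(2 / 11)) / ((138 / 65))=65 / 253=0.26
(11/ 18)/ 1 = 11/ 18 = 0.61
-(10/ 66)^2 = -25/ 1089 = -0.02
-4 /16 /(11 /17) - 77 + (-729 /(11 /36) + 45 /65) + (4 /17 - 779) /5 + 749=-1869.27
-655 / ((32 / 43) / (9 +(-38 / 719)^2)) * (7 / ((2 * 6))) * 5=-4587888527075 / 198513024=-23111.27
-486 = -486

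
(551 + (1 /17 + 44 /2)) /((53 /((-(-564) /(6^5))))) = 228937 /291924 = 0.78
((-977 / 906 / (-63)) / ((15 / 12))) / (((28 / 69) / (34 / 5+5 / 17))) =1505557 / 6289150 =0.24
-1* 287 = -287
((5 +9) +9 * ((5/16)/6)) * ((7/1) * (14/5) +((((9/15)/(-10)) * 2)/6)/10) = 4536937/16000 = 283.56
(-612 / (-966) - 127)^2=413919025 / 25921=15968.48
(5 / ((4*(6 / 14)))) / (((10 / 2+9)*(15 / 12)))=1 / 6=0.17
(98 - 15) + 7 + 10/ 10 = 91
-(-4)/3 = 4/3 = 1.33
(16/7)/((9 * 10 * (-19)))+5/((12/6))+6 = 101729/11970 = 8.50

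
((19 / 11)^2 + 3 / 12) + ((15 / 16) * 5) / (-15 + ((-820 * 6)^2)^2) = 22230580327330395 / 6875144331263824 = 3.23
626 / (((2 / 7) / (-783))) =-1715553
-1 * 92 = -92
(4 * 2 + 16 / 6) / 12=8 / 9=0.89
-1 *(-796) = 796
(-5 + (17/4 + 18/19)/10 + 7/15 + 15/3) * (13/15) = 29237/34200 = 0.85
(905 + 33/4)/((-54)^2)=0.31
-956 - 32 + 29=-959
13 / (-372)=-13 / 372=-0.03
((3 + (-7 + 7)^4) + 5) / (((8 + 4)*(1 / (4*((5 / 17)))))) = 40 / 51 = 0.78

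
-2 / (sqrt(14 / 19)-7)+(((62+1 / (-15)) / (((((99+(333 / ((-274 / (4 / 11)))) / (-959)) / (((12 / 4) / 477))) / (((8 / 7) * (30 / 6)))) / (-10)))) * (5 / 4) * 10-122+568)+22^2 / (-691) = 2 * sqrt(266) / 917+2735420446455963820 / 6177842011715301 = 442.81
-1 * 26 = -26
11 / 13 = 0.85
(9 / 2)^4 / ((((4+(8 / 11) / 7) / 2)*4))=505197 / 10112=49.96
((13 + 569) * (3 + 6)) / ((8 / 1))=2619 / 4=654.75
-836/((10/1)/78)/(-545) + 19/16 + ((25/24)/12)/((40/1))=82588841/6278400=13.15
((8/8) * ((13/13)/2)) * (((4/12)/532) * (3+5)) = 1/399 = 0.00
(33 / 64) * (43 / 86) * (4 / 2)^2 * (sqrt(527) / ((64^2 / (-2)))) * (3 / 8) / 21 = -33 * sqrt(527) / 3670016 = -0.00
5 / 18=0.28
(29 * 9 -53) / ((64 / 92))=299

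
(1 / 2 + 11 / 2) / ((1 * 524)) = 3 / 262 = 0.01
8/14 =4/7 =0.57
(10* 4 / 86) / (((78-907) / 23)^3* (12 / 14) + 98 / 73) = -6217337 / 536490005293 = -0.00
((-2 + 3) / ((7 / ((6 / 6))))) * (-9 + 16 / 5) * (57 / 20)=-1653 / 700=-2.36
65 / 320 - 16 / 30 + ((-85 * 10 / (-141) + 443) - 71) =17041741 / 45120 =377.70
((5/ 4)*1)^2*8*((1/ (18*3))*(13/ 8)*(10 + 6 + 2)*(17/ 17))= 325/ 48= 6.77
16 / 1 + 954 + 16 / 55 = 53366 / 55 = 970.29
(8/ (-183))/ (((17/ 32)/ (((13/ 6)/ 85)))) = -1664/ 793305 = -0.00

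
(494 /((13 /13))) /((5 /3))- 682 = -1928 /5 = -385.60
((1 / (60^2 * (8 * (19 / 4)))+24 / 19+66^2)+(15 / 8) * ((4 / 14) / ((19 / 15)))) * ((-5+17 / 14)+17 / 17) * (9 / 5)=-21850.68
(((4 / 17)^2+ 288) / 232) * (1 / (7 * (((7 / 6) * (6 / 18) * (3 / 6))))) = 374616 / 410669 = 0.91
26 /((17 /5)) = 130 /17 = 7.65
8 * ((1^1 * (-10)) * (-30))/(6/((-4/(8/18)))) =-3600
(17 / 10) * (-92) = -782 / 5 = -156.40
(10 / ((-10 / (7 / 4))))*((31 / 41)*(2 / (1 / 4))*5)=-2170 / 41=-52.93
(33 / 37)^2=1089 / 1369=0.80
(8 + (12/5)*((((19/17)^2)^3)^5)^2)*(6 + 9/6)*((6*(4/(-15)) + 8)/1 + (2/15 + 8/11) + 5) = 2240222805812829015431702331880255042636884532205514564375186510028878230037782/12776153747424119592319877438341479131979450042672540429884726760135289495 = 175344.07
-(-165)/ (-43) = -165/ 43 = -3.84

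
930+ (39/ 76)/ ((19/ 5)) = 1343115/ 1444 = 930.14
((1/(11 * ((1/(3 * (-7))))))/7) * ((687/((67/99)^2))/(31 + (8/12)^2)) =-13.01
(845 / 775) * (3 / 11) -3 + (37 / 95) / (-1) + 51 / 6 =350377 / 64790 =5.41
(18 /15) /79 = 0.02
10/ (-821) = -10/ 821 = -0.01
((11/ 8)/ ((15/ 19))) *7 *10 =1463/ 12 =121.92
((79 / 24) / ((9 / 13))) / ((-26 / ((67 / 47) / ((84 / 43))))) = -227599 / 1705536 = -0.13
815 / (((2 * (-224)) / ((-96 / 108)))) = 815 / 504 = 1.62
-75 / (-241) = 75 / 241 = 0.31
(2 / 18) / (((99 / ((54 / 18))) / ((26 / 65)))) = 0.00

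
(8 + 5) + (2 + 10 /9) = 145 /9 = 16.11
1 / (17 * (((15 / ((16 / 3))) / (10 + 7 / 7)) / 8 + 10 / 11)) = 1408 / 22525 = 0.06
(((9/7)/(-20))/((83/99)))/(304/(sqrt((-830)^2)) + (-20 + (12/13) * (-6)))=3861/1267504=0.00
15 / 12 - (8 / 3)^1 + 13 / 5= 71 / 60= 1.18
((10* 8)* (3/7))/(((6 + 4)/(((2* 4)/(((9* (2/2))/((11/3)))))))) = 704/63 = 11.17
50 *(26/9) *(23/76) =7475/171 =43.71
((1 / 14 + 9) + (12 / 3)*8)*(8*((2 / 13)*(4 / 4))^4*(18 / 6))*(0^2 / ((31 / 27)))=0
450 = 450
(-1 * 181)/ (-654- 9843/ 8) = 1448/ 15075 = 0.10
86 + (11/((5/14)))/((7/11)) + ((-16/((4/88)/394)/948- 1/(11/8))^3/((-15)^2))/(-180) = 38188300938150368/179398218247875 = 212.87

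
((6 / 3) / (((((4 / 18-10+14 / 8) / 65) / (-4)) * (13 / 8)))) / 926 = 5760 / 133807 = 0.04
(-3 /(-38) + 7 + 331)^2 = 165045409 /1444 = 114297.37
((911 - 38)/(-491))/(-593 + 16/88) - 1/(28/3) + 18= 1604376195/89650708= 17.90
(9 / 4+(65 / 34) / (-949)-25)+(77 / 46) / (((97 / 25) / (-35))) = -37.85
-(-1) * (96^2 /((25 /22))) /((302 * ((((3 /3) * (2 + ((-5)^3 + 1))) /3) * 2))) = -76032 /230275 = -0.33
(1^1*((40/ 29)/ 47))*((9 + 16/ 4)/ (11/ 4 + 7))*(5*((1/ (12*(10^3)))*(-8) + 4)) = 47992/ 61335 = 0.78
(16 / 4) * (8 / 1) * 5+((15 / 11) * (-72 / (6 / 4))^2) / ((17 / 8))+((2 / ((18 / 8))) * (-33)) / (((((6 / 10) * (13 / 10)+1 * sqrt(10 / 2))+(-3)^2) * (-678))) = 23539099679800 / 14366185053 - 110000 * sqrt(5) / 230473557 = 1638.51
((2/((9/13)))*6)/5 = 52/15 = 3.47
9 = 9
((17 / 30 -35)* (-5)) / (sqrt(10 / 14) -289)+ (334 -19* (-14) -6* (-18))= 2481469457 / 3507852 -1033* sqrt(35) / 3507852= 707.40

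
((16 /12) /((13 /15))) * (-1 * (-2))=40 /13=3.08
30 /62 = 15 /31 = 0.48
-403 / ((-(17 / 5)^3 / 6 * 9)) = 100750 / 14739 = 6.84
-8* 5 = -40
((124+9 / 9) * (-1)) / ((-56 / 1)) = 125 / 56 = 2.23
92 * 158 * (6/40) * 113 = 246385.20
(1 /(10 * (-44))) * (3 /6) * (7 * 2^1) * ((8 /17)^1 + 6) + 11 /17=37 /68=0.54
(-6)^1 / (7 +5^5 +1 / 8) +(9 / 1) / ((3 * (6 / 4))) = 2.00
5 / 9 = 0.56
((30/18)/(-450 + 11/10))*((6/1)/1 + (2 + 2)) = -500/13467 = -0.04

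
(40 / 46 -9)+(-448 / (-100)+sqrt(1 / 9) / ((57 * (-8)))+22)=14433193 / 786600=18.35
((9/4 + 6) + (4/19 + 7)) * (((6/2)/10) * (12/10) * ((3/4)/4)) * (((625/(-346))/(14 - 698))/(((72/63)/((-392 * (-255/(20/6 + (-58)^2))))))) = 23123559375/323020905472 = 0.07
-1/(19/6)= -6/19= -0.32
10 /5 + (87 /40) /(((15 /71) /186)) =1916.87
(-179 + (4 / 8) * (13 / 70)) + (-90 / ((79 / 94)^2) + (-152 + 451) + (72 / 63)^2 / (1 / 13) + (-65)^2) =25899885071 / 6116180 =4234.65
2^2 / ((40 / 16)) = 8 / 5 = 1.60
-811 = -811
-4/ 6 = -2/ 3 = -0.67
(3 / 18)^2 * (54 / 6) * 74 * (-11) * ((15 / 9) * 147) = -49857.50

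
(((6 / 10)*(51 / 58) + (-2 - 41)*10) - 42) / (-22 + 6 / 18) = 410181 / 18850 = 21.76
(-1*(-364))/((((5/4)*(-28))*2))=-26/5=-5.20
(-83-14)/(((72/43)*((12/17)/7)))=-496349/864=-574.48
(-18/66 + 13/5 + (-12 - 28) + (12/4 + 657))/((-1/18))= -616104/55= -11201.89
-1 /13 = -0.08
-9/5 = -1.80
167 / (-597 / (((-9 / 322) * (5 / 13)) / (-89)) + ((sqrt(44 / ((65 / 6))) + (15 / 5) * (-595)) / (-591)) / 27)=-22768378666559167005 / 673855337484384517623631 + 8882730 * sqrt(4290) / 673855337484384517623631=-0.00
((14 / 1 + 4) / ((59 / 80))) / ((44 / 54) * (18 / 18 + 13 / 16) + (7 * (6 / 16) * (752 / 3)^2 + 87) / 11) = 311040 / 191208557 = 0.00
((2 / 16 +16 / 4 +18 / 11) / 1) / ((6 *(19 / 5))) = 845 / 3344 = 0.25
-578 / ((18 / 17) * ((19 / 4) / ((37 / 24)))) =-181781 / 1026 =-177.17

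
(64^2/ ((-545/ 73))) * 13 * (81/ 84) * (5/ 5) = -26237952/ 3815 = -6877.58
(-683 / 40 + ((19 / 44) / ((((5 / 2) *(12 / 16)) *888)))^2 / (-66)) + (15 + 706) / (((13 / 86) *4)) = 1175.35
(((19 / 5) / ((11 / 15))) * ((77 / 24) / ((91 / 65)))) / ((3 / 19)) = 1805 / 24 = 75.21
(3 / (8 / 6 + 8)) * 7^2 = 63 / 4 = 15.75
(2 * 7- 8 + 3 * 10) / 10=3.60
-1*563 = -563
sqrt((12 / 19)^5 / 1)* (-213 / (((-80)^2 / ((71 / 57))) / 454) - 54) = -39847563* sqrt(57) / 13032100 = -23.08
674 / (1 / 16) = 10784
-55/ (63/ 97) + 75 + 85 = 75.32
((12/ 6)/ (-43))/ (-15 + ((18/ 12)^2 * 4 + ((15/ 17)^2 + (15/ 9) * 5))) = -867/ 58007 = -0.01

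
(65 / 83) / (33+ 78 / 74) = 0.02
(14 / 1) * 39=546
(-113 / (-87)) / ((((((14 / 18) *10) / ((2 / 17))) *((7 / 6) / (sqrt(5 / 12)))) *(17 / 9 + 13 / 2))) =6102 *sqrt(15) / 18238535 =0.00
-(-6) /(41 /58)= 348 /41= 8.49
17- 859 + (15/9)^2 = -7553/9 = -839.22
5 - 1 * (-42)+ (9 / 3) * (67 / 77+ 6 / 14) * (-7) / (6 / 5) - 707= -7510 / 11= -682.73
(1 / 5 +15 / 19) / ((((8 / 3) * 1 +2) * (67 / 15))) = 423 / 8911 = 0.05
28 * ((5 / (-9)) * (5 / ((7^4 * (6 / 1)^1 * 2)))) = -0.00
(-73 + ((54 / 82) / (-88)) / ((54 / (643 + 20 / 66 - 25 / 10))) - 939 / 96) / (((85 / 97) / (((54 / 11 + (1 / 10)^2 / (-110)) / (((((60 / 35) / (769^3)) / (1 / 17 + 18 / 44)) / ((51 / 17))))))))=-2617326848880841998803 / 15140178240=-172872921797.31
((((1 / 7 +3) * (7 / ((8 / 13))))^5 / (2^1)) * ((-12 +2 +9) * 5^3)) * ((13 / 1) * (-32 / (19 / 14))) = 680192114226625 / 608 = 1118737029978.00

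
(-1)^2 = 1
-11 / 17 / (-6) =11 / 102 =0.11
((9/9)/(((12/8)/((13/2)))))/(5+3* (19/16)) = 208/411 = 0.51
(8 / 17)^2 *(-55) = -3520 / 289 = -12.18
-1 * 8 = -8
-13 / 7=-1.86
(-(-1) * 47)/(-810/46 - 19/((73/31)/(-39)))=78913/498768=0.16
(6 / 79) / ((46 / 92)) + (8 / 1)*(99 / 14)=31368 / 553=56.72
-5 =-5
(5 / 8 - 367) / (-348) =977 / 928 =1.05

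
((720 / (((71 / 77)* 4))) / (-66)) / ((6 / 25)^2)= -21875 / 426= -51.35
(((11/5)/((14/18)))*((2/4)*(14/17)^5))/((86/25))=9507960/61053851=0.16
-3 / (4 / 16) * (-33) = 396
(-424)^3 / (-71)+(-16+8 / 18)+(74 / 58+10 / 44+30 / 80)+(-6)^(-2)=1750714092377 / 1630728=1073578.24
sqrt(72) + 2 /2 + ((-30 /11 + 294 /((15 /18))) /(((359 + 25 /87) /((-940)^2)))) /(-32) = -26894.84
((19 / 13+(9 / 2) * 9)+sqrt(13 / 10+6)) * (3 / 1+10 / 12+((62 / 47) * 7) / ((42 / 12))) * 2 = 365 * sqrt(730) / 282+1991075 / 3666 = 578.09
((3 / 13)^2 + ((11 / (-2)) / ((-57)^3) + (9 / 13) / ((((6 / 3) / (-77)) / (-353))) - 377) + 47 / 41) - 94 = 11470554723239 / 1283202297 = 8939.01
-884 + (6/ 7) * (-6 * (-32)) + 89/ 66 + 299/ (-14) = -170810/ 231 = -739.44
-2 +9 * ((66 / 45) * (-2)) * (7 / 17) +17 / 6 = -5119 / 510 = -10.04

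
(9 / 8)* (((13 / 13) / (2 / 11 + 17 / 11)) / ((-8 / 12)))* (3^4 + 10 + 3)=-13959 / 152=-91.84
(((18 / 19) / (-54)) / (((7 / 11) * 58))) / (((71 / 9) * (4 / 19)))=-33 / 115304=-0.00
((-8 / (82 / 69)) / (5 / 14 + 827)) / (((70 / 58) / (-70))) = 74704 / 158301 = 0.47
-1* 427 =-427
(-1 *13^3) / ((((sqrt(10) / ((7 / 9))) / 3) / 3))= -15379 *sqrt(10) / 10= -4863.27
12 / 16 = 3 / 4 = 0.75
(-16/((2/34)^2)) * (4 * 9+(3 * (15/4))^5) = -53339281821/64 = -833426278.45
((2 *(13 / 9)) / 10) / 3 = 13 / 135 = 0.10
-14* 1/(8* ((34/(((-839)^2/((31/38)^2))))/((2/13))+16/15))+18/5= 159387749457/81332882495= 1.96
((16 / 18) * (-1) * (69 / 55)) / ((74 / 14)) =-1288 / 6105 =-0.21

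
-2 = -2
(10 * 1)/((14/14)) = 10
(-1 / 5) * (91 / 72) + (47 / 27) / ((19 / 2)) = -1427 / 20520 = -0.07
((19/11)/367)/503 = 0.00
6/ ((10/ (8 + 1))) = 27/ 5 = 5.40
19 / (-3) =-6.33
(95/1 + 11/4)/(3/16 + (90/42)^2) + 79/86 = 6886709/322242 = 21.37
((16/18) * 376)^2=111704.49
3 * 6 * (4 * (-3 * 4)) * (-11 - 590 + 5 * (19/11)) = 511802.18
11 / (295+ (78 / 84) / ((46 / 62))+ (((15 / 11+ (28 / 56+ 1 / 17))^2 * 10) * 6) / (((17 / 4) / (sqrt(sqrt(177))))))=-67630543440165545633107956189980911968720 * 177^(1 / 4) / 8580464501058221790175997229208526884475041 - 2097854674458882448222573114415257728000 * 177^(3 / 4) / 8580464501058221790175997229208526884475041+ 11911299328458914963991888857182337289600 * sqrt(177) / 8580464501058221790175997229208526884475041+ 383995925203895391493134473560328501188054 / 8580464501058221790175997229208526884475041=0.02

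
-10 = -10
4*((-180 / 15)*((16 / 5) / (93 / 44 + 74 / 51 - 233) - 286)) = 13728.67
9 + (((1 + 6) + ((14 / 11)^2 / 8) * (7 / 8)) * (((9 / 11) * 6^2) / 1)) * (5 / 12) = 2067489 / 21296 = 97.08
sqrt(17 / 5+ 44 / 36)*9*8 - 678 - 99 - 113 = -735.20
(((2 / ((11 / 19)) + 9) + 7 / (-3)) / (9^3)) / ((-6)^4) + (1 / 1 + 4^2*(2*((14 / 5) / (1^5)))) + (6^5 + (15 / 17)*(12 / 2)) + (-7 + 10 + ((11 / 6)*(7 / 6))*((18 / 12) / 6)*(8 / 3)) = 10436593185551 / 1325059560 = 7876.32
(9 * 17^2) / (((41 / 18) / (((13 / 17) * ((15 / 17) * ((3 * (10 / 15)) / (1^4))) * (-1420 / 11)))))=-89715600 / 451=-198925.94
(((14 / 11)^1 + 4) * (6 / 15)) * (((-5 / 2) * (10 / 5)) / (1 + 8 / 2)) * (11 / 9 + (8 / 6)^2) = -348 / 55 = -6.33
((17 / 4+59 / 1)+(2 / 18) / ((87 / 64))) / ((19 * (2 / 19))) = 198355 / 6264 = 31.67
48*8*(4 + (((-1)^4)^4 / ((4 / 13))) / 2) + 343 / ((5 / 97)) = 44071 / 5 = 8814.20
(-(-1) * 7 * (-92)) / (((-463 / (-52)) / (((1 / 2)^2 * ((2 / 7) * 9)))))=-21528 / 463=-46.50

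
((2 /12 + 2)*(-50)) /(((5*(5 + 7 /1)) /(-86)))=2795 /18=155.28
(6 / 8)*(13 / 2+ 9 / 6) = 6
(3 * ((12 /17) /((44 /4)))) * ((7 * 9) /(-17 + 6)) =-2268 /2057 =-1.10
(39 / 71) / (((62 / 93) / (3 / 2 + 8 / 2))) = 1287 / 284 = 4.53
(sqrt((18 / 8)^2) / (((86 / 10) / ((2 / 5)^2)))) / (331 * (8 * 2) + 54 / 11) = 99 / 12536650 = 0.00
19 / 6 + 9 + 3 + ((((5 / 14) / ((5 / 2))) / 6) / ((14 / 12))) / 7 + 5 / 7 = 32689 / 2058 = 15.88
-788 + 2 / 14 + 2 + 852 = 463 / 7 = 66.14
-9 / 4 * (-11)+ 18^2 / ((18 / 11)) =891 / 4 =222.75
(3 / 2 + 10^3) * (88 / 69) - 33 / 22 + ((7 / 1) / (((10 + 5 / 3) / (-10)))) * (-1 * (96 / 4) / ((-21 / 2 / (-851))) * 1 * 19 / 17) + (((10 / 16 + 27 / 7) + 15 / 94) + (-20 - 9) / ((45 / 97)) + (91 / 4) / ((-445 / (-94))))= 58801170974459 / 4121593560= 14266.61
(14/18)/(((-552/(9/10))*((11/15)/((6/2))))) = -21/4048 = -0.01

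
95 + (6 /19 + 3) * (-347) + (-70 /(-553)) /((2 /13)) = -1583189 /1501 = -1054.76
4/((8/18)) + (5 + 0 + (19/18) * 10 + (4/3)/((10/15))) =239/9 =26.56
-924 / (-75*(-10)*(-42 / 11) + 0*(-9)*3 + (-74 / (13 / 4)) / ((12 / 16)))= 99099 / 310381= 0.32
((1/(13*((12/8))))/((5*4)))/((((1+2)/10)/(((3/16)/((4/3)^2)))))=3/3328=0.00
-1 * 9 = -9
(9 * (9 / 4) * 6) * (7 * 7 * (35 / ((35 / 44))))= 261954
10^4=10000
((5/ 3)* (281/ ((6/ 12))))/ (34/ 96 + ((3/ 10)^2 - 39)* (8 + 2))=-2.41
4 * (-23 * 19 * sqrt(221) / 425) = -61.14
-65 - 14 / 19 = -1249 / 19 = -65.74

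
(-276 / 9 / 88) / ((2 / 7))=-161 / 132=-1.22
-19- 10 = -29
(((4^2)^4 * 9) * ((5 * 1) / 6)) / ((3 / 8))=1310720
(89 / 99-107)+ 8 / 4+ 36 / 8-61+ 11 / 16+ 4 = -246967 / 1584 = -155.91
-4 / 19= -0.21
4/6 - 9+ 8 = -1/3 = -0.33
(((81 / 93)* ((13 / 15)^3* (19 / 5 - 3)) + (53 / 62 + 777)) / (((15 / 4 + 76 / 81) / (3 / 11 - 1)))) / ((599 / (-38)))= 30312094752 / 3957518125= 7.66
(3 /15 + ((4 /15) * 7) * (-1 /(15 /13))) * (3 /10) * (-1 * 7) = 2233 /750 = 2.98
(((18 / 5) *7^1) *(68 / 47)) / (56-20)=238 / 235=1.01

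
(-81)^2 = 6561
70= 70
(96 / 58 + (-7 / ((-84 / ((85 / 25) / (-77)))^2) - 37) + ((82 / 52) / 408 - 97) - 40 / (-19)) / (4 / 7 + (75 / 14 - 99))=296186956995368 / 211666562432325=1.40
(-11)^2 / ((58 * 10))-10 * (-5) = 29121 / 580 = 50.21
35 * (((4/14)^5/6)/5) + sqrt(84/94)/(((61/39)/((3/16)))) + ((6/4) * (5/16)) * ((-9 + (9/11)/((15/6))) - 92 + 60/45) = -118058741/2535456 + 117 * sqrt(1974)/45872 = -46.45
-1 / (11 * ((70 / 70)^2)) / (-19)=1 / 209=0.00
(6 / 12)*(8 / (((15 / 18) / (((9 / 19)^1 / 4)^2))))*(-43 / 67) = -10449 / 241870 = -0.04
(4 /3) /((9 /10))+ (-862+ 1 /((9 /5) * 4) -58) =-99185 /108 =-918.38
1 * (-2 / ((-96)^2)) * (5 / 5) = -1 / 4608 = -0.00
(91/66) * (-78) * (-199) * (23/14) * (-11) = -386756.50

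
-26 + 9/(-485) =-12619/485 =-26.02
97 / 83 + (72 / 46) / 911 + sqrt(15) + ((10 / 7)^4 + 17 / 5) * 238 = sqrt(15) + 5373442392757 / 2982554785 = 1805.50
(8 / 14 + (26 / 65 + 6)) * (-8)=-1952 / 35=-55.77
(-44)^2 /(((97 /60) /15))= 1742400 /97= 17962.89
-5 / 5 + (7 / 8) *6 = 4.25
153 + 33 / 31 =4776 / 31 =154.06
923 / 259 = 3.56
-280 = -280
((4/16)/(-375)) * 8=-2/375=-0.01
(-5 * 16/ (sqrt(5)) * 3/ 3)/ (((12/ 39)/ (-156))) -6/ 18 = -1/ 3 +8112 * sqrt(5) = 18138.65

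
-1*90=-90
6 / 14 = 3 / 7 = 0.43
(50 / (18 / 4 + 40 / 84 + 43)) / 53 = 420 / 21359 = 0.02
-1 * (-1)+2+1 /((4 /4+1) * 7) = 43 /14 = 3.07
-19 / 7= -2.71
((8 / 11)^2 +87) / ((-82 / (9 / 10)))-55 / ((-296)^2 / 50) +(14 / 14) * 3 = 2181931757 / 1086657440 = 2.01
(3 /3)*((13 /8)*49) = 637 /8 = 79.62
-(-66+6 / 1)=60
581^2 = 337561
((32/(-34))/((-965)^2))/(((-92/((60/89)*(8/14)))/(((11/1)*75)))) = 31680/9073595657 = 0.00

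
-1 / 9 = -0.11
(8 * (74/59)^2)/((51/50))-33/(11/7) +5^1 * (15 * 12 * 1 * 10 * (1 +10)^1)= 17574031249/177531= 98991.34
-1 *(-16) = 16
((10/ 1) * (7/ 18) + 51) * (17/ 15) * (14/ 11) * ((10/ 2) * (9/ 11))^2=1763580/ 1331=1325.00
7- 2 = 5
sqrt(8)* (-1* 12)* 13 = -312* sqrt(2) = -441.23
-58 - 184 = -242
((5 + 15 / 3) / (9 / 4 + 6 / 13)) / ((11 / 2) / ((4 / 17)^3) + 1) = 5120 / 587547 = 0.01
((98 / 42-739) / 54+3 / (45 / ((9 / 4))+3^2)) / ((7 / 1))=-31802 / 16443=-1.93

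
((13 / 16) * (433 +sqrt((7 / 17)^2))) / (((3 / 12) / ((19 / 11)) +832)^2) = 0.00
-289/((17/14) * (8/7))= -833/4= -208.25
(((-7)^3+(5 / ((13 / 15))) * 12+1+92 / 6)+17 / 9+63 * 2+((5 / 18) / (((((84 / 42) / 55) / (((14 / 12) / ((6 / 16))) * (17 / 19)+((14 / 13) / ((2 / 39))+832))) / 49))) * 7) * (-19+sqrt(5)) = -179434172887 / 4212+179434172887 * sqrt(5) / 80028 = -37587122.97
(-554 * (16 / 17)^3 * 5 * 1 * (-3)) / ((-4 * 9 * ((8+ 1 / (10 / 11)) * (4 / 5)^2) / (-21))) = 44320000 / 63869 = 693.92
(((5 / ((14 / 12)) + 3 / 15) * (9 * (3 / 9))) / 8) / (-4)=-0.42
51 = 51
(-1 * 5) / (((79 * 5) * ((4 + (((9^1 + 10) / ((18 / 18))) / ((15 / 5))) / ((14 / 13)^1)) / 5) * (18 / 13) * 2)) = -91 / 39342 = -0.00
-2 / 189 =-0.01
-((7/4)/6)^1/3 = -7/72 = -0.10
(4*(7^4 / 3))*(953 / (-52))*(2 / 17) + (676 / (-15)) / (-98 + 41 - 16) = -556734098 / 80665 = -6901.80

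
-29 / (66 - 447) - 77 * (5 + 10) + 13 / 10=-4395307 / 3810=-1153.62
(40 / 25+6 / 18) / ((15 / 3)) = 29 / 75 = 0.39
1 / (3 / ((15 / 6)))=5 / 6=0.83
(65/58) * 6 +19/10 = 2501/290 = 8.62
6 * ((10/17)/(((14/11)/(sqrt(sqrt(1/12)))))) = 55 * sqrt(2) * 3^(3/4)/119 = 1.49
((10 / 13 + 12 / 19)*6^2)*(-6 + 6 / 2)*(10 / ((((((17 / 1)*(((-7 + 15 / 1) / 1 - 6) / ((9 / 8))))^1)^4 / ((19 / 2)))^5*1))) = -37003641454367298516815450955 / 127747211394008280133513210177349960004663221682176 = -0.00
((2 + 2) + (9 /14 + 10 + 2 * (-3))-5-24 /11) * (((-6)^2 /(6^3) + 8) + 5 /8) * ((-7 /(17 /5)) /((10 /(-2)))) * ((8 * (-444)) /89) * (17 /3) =-1171050 /979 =-1196.17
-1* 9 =-9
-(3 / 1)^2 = -9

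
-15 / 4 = -3.75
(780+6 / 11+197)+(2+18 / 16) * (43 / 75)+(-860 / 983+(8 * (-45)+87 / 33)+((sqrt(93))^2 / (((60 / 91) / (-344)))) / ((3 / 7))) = -146098813253 / 1297560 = -112595.03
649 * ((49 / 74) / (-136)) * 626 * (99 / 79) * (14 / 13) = -2669.55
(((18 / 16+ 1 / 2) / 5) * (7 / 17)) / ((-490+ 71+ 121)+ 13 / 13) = -0.00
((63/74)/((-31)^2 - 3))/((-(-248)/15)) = 945/17581216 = 0.00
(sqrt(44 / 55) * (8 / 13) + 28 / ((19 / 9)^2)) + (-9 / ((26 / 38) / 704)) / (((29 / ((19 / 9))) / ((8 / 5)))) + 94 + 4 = -663005162 / 680485 + 16 * sqrt(5) / 65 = -973.76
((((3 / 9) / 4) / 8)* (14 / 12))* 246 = 287 / 96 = 2.99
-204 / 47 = -4.34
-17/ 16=-1.06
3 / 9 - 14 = -41 / 3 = -13.67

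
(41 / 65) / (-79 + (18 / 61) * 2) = -2501 / 310895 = -0.01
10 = 10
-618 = -618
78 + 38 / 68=78.56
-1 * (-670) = 670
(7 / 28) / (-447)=-1 / 1788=-0.00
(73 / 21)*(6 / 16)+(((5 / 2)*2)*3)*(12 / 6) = 1753 / 56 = 31.30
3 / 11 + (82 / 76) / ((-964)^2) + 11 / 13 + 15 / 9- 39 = -548626603339 / 15149383392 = -36.21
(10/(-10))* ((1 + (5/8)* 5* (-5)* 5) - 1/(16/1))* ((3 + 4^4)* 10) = 1599325/8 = 199915.62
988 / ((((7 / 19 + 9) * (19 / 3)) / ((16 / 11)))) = 23712 / 979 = 24.22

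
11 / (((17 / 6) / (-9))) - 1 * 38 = -1240 / 17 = -72.94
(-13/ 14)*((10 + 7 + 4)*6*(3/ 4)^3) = -49.36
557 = 557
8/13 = 0.62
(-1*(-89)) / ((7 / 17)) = 1513 / 7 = 216.14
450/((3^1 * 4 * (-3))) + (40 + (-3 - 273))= -497/2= -248.50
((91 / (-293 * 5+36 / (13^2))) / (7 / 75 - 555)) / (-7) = -164775 / 10302494282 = -0.00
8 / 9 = 0.89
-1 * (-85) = 85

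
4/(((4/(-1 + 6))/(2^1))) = 10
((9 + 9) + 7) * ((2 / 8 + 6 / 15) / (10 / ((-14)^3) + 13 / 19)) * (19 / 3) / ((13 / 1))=619115 / 53223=11.63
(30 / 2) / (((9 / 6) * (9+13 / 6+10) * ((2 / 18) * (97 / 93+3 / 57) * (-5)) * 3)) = -15903 / 61468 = -0.26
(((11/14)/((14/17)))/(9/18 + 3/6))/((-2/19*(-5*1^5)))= 3553/1960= 1.81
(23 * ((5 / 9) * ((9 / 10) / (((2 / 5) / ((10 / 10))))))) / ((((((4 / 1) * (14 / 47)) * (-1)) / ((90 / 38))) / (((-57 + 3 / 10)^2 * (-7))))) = 3127766481 / 2432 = 1286088.19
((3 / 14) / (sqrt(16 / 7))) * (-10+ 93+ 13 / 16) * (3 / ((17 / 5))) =10.48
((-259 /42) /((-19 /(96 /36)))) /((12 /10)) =370 /513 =0.72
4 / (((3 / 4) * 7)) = 16 / 21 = 0.76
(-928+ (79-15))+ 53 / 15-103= -14452 / 15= -963.47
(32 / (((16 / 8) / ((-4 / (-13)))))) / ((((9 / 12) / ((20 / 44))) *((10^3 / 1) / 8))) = 256 / 10725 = 0.02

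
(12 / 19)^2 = 144 / 361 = 0.40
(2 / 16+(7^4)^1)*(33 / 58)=633897 / 464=1366.16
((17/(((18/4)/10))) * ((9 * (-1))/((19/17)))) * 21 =-121380/19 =-6388.42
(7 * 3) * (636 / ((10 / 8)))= 53424 / 5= 10684.80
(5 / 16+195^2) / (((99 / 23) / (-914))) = -6394944955 / 792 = -8074425.45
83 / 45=1.84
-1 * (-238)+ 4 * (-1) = 234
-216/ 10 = -108/ 5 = -21.60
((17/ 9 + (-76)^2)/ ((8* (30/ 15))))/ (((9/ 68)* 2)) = 884017/ 648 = 1364.22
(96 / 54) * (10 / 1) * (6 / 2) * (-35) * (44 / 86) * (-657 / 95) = 5396160 / 817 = 6604.85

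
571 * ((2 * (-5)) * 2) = -11420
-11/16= -0.69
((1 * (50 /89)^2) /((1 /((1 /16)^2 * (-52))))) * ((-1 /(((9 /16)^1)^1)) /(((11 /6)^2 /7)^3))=14447160000 /14032534681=1.03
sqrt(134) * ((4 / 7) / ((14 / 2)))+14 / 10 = 4 * sqrt(134) / 49+7 / 5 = 2.34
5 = 5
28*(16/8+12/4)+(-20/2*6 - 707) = -627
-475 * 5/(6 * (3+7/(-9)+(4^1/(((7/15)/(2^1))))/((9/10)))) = -9975/536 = -18.61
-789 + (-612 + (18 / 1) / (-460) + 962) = -100979 / 230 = -439.04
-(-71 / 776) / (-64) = -71 / 49664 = -0.00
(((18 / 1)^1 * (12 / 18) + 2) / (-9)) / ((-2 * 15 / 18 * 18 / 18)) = 14 / 15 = 0.93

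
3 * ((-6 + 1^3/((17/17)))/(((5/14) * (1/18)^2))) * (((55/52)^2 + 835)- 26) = -3726144261/338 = -11024095.45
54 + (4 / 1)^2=70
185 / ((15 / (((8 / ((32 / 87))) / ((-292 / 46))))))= -42.26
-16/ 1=-16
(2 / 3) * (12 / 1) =8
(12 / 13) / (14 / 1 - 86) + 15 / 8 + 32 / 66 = 2685 / 1144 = 2.35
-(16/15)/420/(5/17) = -68/7875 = -0.01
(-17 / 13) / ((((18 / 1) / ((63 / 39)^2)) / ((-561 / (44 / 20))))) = 212415 / 4394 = 48.34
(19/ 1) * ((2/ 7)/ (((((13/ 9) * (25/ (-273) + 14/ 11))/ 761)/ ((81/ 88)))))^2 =52628438014731/ 201299344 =261443.66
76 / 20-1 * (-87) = 454 / 5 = 90.80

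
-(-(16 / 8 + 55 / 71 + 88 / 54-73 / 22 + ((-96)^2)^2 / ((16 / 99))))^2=-491235650518525902819848041 / 1778646276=-276185128626736518.59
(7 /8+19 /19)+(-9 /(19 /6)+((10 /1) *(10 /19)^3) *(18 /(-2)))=-773067 /54872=-14.09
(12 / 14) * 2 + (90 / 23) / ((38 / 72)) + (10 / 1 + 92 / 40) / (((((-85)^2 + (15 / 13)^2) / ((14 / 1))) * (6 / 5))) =68352740677 / 7471607500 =9.15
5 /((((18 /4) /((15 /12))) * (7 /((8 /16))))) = 25 /252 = 0.10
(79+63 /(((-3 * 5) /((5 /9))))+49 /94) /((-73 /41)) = -892447 /20586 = -43.35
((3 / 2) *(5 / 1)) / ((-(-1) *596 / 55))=825 / 1192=0.69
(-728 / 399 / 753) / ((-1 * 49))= 104 / 2103129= 0.00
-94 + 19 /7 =-639 /7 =-91.29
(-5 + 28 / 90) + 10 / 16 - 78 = -29543 / 360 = -82.06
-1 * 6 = -6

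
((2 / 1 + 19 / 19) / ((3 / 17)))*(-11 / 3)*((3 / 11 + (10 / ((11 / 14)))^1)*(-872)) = 2119832 / 3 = 706610.67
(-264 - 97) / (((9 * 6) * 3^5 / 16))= -2888 / 6561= -0.44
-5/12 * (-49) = 245/12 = 20.42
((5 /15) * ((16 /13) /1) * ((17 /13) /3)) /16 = 0.01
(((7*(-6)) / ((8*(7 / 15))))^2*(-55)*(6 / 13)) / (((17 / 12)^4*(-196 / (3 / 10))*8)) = 16238475 / 106405754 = 0.15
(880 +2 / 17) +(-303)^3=-472893197 / 17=-27817246.88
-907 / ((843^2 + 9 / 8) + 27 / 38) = -137864 / 108018927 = -0.00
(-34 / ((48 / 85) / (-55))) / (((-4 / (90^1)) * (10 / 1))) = -238425 / 32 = -7450.78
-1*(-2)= 2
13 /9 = 1.44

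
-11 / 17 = -0.65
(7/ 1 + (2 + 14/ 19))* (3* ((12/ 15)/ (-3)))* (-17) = 2516/ 19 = 132.42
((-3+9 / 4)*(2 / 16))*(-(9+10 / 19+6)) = 885 / 608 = 1.46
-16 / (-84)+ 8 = 172 / 21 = 8.19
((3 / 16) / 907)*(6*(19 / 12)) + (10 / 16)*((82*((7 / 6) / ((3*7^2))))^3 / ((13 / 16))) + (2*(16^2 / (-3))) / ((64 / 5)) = -1237754199653 / 94345733664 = -13.12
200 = 200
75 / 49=1.53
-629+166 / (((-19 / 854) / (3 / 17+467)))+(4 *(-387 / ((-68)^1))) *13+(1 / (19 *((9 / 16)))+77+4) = -10133739655 / 2907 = -3485978.55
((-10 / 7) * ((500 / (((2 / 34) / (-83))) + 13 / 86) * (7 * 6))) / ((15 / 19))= 2305573506 / 43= 53617988.51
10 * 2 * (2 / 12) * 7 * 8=560 / 3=186.67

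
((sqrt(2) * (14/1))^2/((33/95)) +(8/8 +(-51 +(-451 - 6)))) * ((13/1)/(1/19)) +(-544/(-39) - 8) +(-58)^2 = 22433369/143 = 156876.71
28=28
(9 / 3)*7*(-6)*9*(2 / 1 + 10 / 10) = -3402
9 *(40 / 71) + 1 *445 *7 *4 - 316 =862584 / 71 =12149.07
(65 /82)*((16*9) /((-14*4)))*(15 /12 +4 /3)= -6045 /1148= -5.27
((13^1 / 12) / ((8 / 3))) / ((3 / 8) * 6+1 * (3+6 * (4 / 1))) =1 / 72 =0.01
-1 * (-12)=12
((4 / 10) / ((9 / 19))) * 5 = 38 / 9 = 4.22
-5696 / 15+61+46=-4091 / 15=-272.73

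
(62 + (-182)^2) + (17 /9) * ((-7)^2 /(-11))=3284581 /99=33177.59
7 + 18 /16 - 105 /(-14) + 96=893 /8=111.62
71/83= 0.86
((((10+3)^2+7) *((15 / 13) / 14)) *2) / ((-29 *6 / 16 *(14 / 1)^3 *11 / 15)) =-1200 / 905177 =-0.00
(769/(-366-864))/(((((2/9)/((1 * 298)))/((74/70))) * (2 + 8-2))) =-110.79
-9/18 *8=-4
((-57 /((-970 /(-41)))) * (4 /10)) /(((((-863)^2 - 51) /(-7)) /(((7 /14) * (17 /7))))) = 39729 /3611882300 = 0.00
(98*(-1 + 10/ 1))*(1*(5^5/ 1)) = 2756250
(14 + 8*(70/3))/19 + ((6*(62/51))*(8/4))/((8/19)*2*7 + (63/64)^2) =6566744206/517603947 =12.69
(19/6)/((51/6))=19/51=0.37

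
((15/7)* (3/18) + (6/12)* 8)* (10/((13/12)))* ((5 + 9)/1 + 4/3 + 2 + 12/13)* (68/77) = 59067520/91091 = 648.45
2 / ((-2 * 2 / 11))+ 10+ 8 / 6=35 / 6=5.83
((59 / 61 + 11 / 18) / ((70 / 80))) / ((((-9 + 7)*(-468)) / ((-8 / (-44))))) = 1733 / 4945941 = 0.00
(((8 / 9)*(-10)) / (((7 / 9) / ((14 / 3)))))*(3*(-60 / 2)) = 4800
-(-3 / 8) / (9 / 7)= 7 / 24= 0.29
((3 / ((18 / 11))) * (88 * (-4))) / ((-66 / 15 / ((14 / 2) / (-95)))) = -616 / 57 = -10.81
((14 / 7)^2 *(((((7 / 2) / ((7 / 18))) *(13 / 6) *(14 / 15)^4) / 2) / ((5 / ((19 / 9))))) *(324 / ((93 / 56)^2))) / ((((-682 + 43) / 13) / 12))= -6189399064576 / 17270971875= -358.37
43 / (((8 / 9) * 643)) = 0.08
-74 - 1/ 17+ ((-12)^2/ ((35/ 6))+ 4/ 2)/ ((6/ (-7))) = -105.19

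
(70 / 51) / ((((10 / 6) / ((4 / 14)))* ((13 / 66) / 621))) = 163944 / 221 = 741.83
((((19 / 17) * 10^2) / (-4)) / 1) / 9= -475 / 153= -3.10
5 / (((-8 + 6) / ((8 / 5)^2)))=-32 / 5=-6.40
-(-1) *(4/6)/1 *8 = 16/3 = 5.33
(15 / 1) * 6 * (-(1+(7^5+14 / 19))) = -28742940 / 19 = -1512786.32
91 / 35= 13 / 5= 2.60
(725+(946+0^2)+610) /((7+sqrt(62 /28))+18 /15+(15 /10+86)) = 152804190 /6409393 - 114050*sqrt(434) /6409393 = 23.47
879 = 879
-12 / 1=-12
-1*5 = -5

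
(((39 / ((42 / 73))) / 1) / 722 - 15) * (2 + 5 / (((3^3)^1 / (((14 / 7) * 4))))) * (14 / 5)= -7081537 / 48735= -145.31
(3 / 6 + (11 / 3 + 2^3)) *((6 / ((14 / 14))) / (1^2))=73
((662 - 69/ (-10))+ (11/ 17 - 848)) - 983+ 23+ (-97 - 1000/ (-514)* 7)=-53381939/ 43690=-1221.83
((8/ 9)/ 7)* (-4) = -32/ 63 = -0.51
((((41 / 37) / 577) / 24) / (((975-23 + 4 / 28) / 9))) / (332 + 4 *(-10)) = 861 / 332391974560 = 0.00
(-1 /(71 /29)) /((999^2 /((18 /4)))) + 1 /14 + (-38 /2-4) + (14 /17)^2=-354388798321 /15927319737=-22.25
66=66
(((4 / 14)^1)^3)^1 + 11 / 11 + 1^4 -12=-3422 / 343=-9.98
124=124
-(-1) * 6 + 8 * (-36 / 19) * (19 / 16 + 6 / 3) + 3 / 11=-8787 / 209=-42.04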